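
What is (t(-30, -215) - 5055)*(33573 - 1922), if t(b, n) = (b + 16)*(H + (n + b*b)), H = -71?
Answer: -432067801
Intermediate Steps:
t(b, n) = (16 + b)*(-71 + n + b²) (t(b, n) = (b + 16)*(-71 + (n + b*b)) = (16 + b)*(-71 + (n + b²)) = (16 + b)*(-71 + n + b²))
(t(-30, -215) - 5055)*(33573 - 1922) = ((-1136 + (-30)³ - 71*(-30) + 16*(-215) + 16*(-30)² - 30*(-215)) - 5055)*(33573 - 1922) = ((-1136 - 27000 + 2130 - 3440 + 16*900 + 6450) - 5055)*31651 = ((-1136 - 27000 + 2130 - 3440 + 14400 + 6450) - 5055)*31651 = (-8596 - 5055)*31651 = -13651*31651 = -432067801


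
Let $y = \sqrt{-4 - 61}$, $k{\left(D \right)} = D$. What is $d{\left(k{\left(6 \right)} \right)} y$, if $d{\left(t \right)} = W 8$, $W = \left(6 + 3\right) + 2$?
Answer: $88 i \sqrt{65} \approx 709.48 i$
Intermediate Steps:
$W = 11$ ($W = 9 + 2 = 11$)
$y = i \sqrt{65}$ ($y = \sqrt{-65} = i \sqrt{65} \approx 8.0623 i$)
$d{\left(t \right)} = 88$ ($d{\left(t \right)} = 11 \cdot 8 = 88$)
$d{\left(k{\left(6 \right)} \right)} y = 88 i \sqrt{65}$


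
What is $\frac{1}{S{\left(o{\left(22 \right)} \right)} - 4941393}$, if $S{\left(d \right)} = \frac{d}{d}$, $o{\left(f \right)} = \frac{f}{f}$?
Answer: $- \frac{1}{4941392} \approx -2.0237 \cdot 10^{-7}$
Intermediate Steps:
$o{\left(f \right)} = 1$
$S{\left(d \right)} = 1$
$\frac{1}{S{\left(o{\left(22 \right)} \right)} - 4941393} = \frac{1}{1 - 4941393} = \frac{1}{-4941392} = - \frac{1}{4941392}$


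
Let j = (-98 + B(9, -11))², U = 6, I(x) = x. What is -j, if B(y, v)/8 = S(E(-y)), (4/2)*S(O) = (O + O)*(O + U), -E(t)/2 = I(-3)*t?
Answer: -425927044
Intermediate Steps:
E(t) = 6*t (E(t) = -(-6)*t = 6*t)
S(O) = O*(6 + O) (S(O) = ((O + O)*(O + 6))/2 = ((2*O)*(6 + O))/2 = (2*O*(6 + O))/2 = O*(6 + O))
B(y, v) = -48*y*(6 - 6*y) (B(y, v) = 8*((6*(-y))*(6 + 6*(-y))) = 8*((-6*y)*(6 - 6*y)) = 8*(-6*y*(6 - 6*y)) = -48*y*(6 - 6*y))
j = 425927044 (j = (-98 + 288*9*(-1 + 9))² = (-98 + 288*9*8)² = (-98 + 20736)² = 20638² = 425927044)
-j = -1*425927044 = -425927044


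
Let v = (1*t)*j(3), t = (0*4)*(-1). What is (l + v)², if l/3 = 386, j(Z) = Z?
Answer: 1340964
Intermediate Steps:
t = 0 (t = 0*(-1) = 0)
l = 1158 (l = 3*386 = 1158)
v = 0 (v = (1*0)*3 = 0*3 = 0)
(l + v)² = (1158 + 0)² = 1158² = 1340964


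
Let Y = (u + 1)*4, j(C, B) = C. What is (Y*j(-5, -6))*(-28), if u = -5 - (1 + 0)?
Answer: -2800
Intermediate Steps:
u = -6 (u = -5 - 1*1 = -5 - 1 = -6)
Y = -20 (Y = (-6 + 1)*4 = -5*4 = -20)
(Y*j(-5, -6))*(-28) = -20*(-5)*(-28) = 100*(-28) = -2800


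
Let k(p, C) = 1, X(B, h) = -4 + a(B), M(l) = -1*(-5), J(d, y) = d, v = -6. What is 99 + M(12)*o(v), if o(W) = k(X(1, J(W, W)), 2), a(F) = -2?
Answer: 104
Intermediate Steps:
M(l) = 5
X(B, h) = -6 (X(B, h) = -4 - 2 = -6)
o(W) = 1
99 + M(12)*o(v) = 99 + 5*1 = 99 + 5 = 104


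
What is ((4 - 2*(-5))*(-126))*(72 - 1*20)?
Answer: -91728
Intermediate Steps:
((4 - 2*(-5))*(-126))*(72 - 1*20) = ((4 + 10)*(-126))*(72 - 20) = (14*(-126))*52 = -1764*52 = -91728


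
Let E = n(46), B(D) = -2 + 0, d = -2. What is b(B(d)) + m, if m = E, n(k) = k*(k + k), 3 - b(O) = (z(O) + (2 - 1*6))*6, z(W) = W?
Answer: 4271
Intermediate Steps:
B(D) = -2
b(O) = 27 - 6*O (b(O) = 3 - (O + (2 - 1*6))*6 = 3 - (O + (2 - 6))*6 = 3 - (O - 4)*6 = 3 - (-4 + O)*6 = 3 - (-24 + 6*O) = 3 + (24 - 6*O) = 27 - 6*O)
n(k) = 2*k**2 (n(k) = k*(2*k) = 2*k**2)
E = 4232 (E = 2*46**2 = 2*2116 = 4232)
m = 4232
b(B(d)) + m = (27 - 6*(-2)) + 4232 = (27 + 12) + 4232 = 39 + 4232 = 4271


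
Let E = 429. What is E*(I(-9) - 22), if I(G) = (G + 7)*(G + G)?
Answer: 6006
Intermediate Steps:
I(G) = 2*G*(7 + G) (I(G) = (7 + G)*(2*G) = 2*G*(7 + G))
E*(I(-9) - 22) = 429*(2*(-9)*(7 - 9) - 22) = 429*(2*(-9)*(-2) - 22) = 429*(36 - 22) = 429*14 = 6006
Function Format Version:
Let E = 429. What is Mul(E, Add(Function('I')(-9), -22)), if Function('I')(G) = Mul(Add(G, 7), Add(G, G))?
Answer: 6006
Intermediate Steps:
Function('I')(G) = Mul(2, G, Add(7, G)) (Function('I')(G) = Mul(Add(7, G), Mul(2, G)) = Mul(2, G, Add(7, G)))
Mul(E, Add(Function('I')(-9), -22)) = Mul(429, Add(Mul(2, -9, Add(7, -9)), -22)) = Mul(429, Add(Mul(2, -9, -2), -22)) = Mul(429, Add(36, -22)) = Mul(429, 14) = 6006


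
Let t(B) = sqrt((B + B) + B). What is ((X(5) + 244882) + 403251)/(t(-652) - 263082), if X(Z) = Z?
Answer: -87174561/35384530 - 108023*I*sqrt(489)/5767678390 ≈ -2.4636 - 0.00041416*I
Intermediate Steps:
t(B) = sqrt(3)*sqrt(B) (t(B) = sqrt(2*B + B) = sqrt(3*B) = sqrt(3)*sqrt(B))
((X(5) + 244882) + 403251)/(t(-652) - 263082) = ((5 + 244882) + 403251)/(sqrt(3)*sqrt(-652) - 263082) = (244887 + 403251)/(sqrt(3)*(2*I*sqrt(163)) - 263082) = 648138/(2*I*sqrt(489) - 263082) = 648138/(-263082 + 2*I*sqrt(489))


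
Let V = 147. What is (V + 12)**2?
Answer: 25281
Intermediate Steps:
(V + 12)**2 = (147 + 12)**2 = 159**2 = 25281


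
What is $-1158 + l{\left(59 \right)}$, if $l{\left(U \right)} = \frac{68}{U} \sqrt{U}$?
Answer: $-1158 + \frac{68 \sqrt{59}}{59} \approx -1149.1$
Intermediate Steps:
$l{\left(U \right)} = \frac{68}{\sqrt{U}}$
$-1158 + l{\left(59 \right)} = -1158 + \frac{68}{\sqrt{59}} = -1158 + 68 \frac{\sqrt{59}}{59} = -1158 + \frac{68 \sqrt{59}}{59}$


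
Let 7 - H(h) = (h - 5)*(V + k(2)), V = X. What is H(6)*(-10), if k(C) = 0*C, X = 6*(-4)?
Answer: -310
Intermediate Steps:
X = -24
V = -24
k(C) = 0
H(h) = -113 + 24*h (H(h) = 7 - (h - 5)*(-24 + 0) = 7 - (-5 + h)*(-24) = 7 - (120 - 24*h) = 7 + (-120 + 24*h) = -113 + 24*h)
H(6)*(-10) = (-113 + 24*6)*(-10) = (-113 + 144)*(-10) = 31*(-10) = -310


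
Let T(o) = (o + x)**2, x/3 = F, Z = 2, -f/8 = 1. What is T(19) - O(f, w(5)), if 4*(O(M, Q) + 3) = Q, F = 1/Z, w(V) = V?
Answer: 422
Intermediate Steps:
f = -8 (f = -8*1 = -8)
F = 1/2 ≈ 0.50000
O(M, Q) = -3 + Q/4
x = 3/2 (x = 3*(1/2) = 3/2 ≈ 1.5000)
T(o) = (3/2 + o)**2 (T(o) = (o + 3/2)**2 = (3/2 + o)**2)
T(19) - O(f, w(5)) = (3 + 2*19)**2/4 - (-3 + (1/4)*5) = (3 + 38)**2/4 - (-3 + 5/4) = (1/4)*41**2 - 1*(-7/4) = (1/4)*1681 + 7/4 = 1681/4 + 7/4 = 422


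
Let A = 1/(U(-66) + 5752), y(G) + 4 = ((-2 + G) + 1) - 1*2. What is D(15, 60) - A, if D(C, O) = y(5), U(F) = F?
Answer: -11373/5686 ≈ -2.0002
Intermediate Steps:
y(G) = -7 + G (y(G) = -4 + (((-2 + G) + 1) - 1*2) = -4 + ((-1 + G) - 2) = -4 + (-3 + G) = -7 + G)
A = 1/5686 (A = 1/(-66 + 5752) = 1/5686 ≈ 0.00017587)
D(C, O) = -2 (D(C, O) = -7 + 5 = -2)
D(15, 60) - A = -2 - 1*1/5686 = -2 - 1/5686 = -11373/5686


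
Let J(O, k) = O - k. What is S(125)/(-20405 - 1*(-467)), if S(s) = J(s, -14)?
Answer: -139/19938 ≈ -0.0069716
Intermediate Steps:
S(s) = 14 + s (S(s) = s - 1*(-14) = s + 14 = 14 + s)
S(125)/(-20405 - 1*(-467)) = (14 + 125)/(-20405 - 1*(-467)) = 139/(-20405 + 467) = 139/(-19938) = 139*(-1/19938) = -139/19938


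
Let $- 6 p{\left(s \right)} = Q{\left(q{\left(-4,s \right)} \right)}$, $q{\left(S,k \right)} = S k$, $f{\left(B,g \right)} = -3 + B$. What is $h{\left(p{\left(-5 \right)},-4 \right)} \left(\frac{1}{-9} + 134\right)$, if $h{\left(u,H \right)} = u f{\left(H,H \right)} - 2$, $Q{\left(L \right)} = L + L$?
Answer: $\frac{161470}{27} \approx 5980.4$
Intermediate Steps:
$Q{\left(L \right)} = 2 L$
$p{\left(s \right)} = \frac{4 s}{3}$ ($p{\left(s \right)} = - \frac{2 \left(- 4 s\right)}{6} = - \frac{\left(-8\right) s}{6} = \frac{4 s}{3}$)
$h{\left(u,H \right)} = -2 + u \left(-3 + H\right)$ ($h{\left(u,H \right)} = u \left(-3 + H\right) - 2 = -2 + u \left(-3 + H\right)$)
$h{\left(p{\left(-5 \right)},-4 \right)} \left(\frac{1}{-9} + 134\right) = \left(-2 + \frac{4}{3} \left(-5\right) \left(-3 - 4\right)\right) \left(\frac{1}{-9} + 134\right) = \left(-2 - - \frac{140}{3}\right) \left(- \frac{1}{9} + 134\right) = \left(-2 + \frac{140}{3}\right) \frac{1205}{9} = \frac{134}{3} \cdot \frac{1205}{9} = \frac{161470}{27}$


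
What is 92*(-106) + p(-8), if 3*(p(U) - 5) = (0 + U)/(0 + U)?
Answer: -29240/3 ≈ -9746.7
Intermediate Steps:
p(U) = 16/3 (p(U) = 5 + ((0 + U)/(0 + U))/3 = 5 + (U/U)/3 = 5 + (⅓)*1 = 5 + ⅓ = 16/3)
92*(-106) + p(-8) = 92*(-106) + 16/3 = -9752 + 16/3 = -29240/3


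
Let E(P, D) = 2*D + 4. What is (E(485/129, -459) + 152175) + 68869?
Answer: 220130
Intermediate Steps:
E(P, D) = 4 + 2*D
(E(485/129, -459) + 152175) + 68869 = ((4 + 2*(-459)) + 152175) + 68869 = ((4 - 918) + 152175) + 68869 = (-914 + 152175) + 68869 = 151261 + 68869 = 220130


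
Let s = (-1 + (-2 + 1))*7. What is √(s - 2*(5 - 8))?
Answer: 2*I*√2 ≈ 2.8284*I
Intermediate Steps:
s = -14 (s = (-1 - 1)*7 = -2*7 = -14)
√(s - 2*(5 - 8)) = √(-14 - 2*(5 - 8)) = √(-14 - 2*(-3)) = √(-14 + 6) = √(-8) = 2*I*√2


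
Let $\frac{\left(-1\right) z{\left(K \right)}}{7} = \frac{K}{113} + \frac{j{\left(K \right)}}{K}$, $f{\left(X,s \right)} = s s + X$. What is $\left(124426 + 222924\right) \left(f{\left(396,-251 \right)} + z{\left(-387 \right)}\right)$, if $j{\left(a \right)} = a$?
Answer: $\frac{2489033335650}{113} \approx 2.2027 \cdot 10^{10}$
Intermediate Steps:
$f{\left(X,s \right)} = X + s^{2}$ ($f{\left(X,s \right)} = s^{2} + X = X + s^{2}$)
$z{\left(K \right)} = -7 - \frac{7 K}{113}$ ($z{\left(K \right)} = - 7 \left(\frac{K}{113} + \frac{K}{K}\right) = - 7 \left(K \frac{1}{113} + 1\right) = - 7 \left(\frac{K}{113} + 1\right) = - 7 \left(1 + \frac{K}{113}\right) = -7 - \frac{7 K}{113}$)
$\left(124426 + 222924\right) \left(f{\left(396,-251 \right)} + z{\left(-387 \right)}\right) = \left(124426 + 222924\right) \left(\left(396 + \left(-251\right)^{2}\right) - - \frac{1918}{113}\right) = 347350 \left(\left(396 + 63001\right) + \left(-7 + \frac{2709}{113}\right)\right) = 347350 \left(63397 + \frac{1918}{113}\right) = 347350 \cdot \frac{7165779}{113} = \frac{2489033335650}{113}$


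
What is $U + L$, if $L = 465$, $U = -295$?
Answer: $170$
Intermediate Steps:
$U + L = -295 + 465 = 170$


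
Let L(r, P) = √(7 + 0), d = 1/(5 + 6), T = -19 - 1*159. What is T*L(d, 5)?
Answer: -178*√7 ≈ -470.94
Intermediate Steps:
T = -178 (T = -19 - 159 = -178)
d = 1/11 ≈ 0.090909
L(r, P) = √7
T*L(d, 5) = -178*√7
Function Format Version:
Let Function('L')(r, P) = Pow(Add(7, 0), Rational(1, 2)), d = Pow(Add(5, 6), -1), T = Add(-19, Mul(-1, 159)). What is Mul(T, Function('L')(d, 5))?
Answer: Mul(-178, Pow(7, Rational(1, 2))) ≈ -470.94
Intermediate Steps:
T = -178 (T = Add(-19, -159) = -178)
d = Rational(1, 11) (d = Pow(11, -1) = Rational(1, 11) ≈ 0.090909)
Function('L')(r, P) = Pow(7, Rational(1, 2))
Mul(T, Function('L')(d, 5)) = Mul(-178, Pow(7, Rational(1, 2)))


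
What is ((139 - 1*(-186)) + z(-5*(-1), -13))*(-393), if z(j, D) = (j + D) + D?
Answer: -119472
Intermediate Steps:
z(j, D) = j + 2*D (z(j, D) = (D + j) + D = j + 2*D)
((139 - 1*(-186)) + z(-5*(-1), -13))*(-393) = ((139 - 1*(-186)) + (-5*(-1) + 2*(-13)))*(-393) = ((139 + 186) + (5 - 26))*(-393) = (325 - 21)*(-393) = 304*(-393) = -119472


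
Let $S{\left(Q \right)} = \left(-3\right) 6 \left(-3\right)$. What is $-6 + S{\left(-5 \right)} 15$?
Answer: $804$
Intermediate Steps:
$S{\left(Q \right)} = 54$ ($S{\left(Q \right)} = \left(-18\right) \left(-3\right) = 54$)
$-6 + S{\left(-5 \right)} 15 = -6 + 54 \cdot 15 = -6 + 810 = 804$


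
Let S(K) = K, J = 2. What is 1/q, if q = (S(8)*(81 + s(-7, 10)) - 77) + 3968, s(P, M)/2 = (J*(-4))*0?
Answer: 1/4539 ≈ 0.00022031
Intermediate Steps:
s(P, M) = 0 (s(P, M) = 2*((2*(-4))*0) = 2*(-8*0) = 2*0 = 0)
q = 4539 (q = (8*(81 + 0) - 77) + 3968 = (8*81 - 77) + 3968 = (648 - 77) + 3968 = 571 + 3968 = 4539)
1/q = 1/4539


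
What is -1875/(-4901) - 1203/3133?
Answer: -1656/1181141 ≈ -0.0014020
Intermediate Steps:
-1875/(-4901) - 1203/3133 = -1875*(-1/4901) - 1203*1/3133 = 1875/4901 - 1203/3133 = -1656/1181141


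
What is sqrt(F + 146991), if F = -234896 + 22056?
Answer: I*sqrt(65849) ≈ 256.61*I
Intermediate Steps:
F = -212840
sqrt(F + 146991) = sqrt(-212840 + 146991) = sqrt(-65849) = I*sqrt(65849)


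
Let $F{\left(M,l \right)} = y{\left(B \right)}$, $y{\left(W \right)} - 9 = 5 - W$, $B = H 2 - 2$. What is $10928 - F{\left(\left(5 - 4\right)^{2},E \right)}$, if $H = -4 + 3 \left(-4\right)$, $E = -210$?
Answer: $10880$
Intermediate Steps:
$H = -16$ ($H = -4 - 12 = -16$)
$B = -34$ ($B = \left(-16\right) 2 - 2 = -32 - 2 = -34$)
$y{\left(W \right)} = 14 - W$ ($y{\left(W \right)} = 9 - \left(-5 + W\right) = 14 - W$)
$F{\left(M,l \right)} = 48$ ($F{\left(M,l \right)} = 14 - -34 = 14 + 34 = 48$)
$10928 - F{\left(\left(5 - 4\right)^{2},E \right)} = 10928 - 48 = 10880$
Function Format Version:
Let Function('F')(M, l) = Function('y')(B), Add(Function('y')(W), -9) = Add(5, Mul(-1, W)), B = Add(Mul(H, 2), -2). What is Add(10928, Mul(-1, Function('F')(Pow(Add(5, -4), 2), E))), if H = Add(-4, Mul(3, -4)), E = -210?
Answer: 10880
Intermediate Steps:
H = -16 (H = Add(-4, -12) = -16)
B = -34 (B = Add(Mul(-16, 2), -2) = Add(-32, -2) = -34)
Function('y')(W) = Add(14, Mul(-1, W)) (Function('y')(W) = Add(9, Add(5, Mul(-1, W))) = Add(14, Mul(-1, W)))
Function('F')(M, l) = 48 (Function('F')(M, l) = Add(14, Mul(-1, -34)) = Add(14, 34) = 48)
Add(10928, Mul(-1, Function('F')(Pow(Add(5, -4), 2), E))) = Add(10928, Mul(-1, 48)) = Add(10928, -48) = 10880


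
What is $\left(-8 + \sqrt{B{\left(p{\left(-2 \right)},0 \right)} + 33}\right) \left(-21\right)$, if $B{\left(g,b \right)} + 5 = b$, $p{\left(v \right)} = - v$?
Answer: $168 - 42 \sqrt{7} \approx 56.878$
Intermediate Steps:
$B{\left(g,b \right)} = -5 + b$
$\left(-8 + \sqrt{B{\left(p{\left(-2 \right)},0 \right)} + 33}\right) \left(-21\right) = \left(-8 + \sqrt{\left(-5 + 0\right) + 33}\right) \left(-21\right) = \left(-8 + \sqrt{-5 + 33}\right) \left(-21\right) = \left(-8 + \sqrt{28}\right) \left(-21\right) = \left(-8 + 2 \sqrt{7}\right) \left(-21\right) = 168 - 42 \sqrt{7}$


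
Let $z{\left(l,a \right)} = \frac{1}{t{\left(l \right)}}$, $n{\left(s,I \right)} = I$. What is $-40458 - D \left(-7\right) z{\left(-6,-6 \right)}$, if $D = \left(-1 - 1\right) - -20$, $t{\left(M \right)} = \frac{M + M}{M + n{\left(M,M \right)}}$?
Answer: $-40332$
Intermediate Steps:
$t{\left(M \right)} = 1$ ($t{\left(M \right)} = \frac{M + M}{M + M} = \frac{2 M}{2 M} = 2 M \frac{1}{2 M} = 1$)
$D = 18$ ($D = -2 + 20 = 18$)
$z{\left(l,a \right)} = 1$ ($z{\left(l,a \right)} = 1^{-1} = 1$)
$-40458 - D \left(-7\right) z{\left(-6,-6 \right)} = -40458 - 18 \left(-7\right) 1 = -40458 - \left(-126\right) 1 = -40458 - -126 = -40458 + 126 = -40332$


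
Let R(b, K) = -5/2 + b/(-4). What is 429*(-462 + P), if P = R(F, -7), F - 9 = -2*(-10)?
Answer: -809523/4 ≈ -2.0238e+5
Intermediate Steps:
F = 29 (F = 9 - 2*(-10) = 9 + 20 = 29)
R(b, K) = -5/2 - b/4 (R(b, K) = -5*½ + b*(-¼) = -5/2 - b/4)
P = -39/4 (P = -5/2 - ¼*29 = -5/2 - 29/4 = -39/4 ≈ -9.7500)
429*(-462 + P) = 429*(-462 - 39/4) = 429*(-1887/4) = -809523/4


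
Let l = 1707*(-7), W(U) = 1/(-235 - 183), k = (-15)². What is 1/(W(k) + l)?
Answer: -418/4994683 ≈ -8.3689e-5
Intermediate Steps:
k = 225
W(U) = -1/418 (W(U) = 1/(-418) = -1/418)
l = -11949
1/(W(k) + l) = 1/(-1/418 - 11949) = 1/(-4994683/418) = -418/4994683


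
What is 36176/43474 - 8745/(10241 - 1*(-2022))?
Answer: 31723079/266560831 ≈ 0.11901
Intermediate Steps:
36176/43474 - 8745/(10241 - 1*(-2022)) = 36176*(1/43474) - 8745/(10241 + 2022) = 18088/21737 - 8745/12263 = 31723079/266560831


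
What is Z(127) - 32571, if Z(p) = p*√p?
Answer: -32571 + 127*√127 ≈ -31140.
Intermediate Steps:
Z(p) = p^(3/2)
Z(127) - 32571 = 127^(3/2) - 32571 = 127*√127 - 32571 = -32571 + 127*√127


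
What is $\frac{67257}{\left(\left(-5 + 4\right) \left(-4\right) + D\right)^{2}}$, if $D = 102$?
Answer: $\frac{1269}{212} \approx 5.9858$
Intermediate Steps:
$\frac{67257}{\left(\left(-5 + 4\right) \left(-4\right) + D\right)^{2}} = \frac{67257}{\left(\left(-5 + 4\right) \left(-4\right) + 102\right)^{2}} = \frac{67257}{\left(\left(-1\right) \left(-4\right) + 102\right)^{2}} = \frac{67257}{\left(4 + 102\right)^{2}} = \frac{67257}{106^{2}} = \frac{67257}{11236} = 67257 \cdot \frac{1}{11236} = \frac{1269}{212}$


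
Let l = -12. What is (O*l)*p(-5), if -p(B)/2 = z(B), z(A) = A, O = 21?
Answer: -2520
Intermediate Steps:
p(B) = -2*B
(O*l)*p(-5) = (21*(-12))*(-2*(-5)) = -252*10 = -2520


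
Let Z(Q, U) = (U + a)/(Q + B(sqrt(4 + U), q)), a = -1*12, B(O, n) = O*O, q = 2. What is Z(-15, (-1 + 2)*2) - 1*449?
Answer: -4031/9 ≈ -447.89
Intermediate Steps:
B(O, n) = O**2
a = -12
Z(Q, U) = (-12 + U)/(4 + Q + U) (Z(Q, U) = (U - 12)/(Q + (sqrt(4 + U))**2) = (-12 + U)/(Q + (4 + U)) = (-12 + U)/(4 + Q + U))
Z(-15, (-1 + 2)*2) - 1*449 = (-12 + (-1 + 2)*2)/(4 - 15 + (-1 + 2)*2) - 1*449 = (-12 + 1*2)/(4 - 15 + 1*2) - 449 = (-12 + 2)/(4 - 15 + 2) - 449 = -10/(-9) - 449 = -1/9*(-10) - 449 = 10/9 - 449 = -4031/9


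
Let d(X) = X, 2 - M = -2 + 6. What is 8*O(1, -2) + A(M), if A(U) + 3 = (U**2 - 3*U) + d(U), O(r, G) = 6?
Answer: 53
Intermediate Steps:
M = -2 (M = 2 - (-2 + 6) = 2 - 1*4 = 2 - 4 = -2)
A(U) = -3 + U**2 - 2*U (A(U) = -3 + ((U**2 - 3*U) + U) = -3 + (U**2 - 2*U) = -3 + U**2 - 2*U)
8*O(1, -2) + A(M) = 8*6 + (-3 + (-2)**2 - 2*(-2)) = 48 + (-3 + 4 + 4) = 48 + 5 = 53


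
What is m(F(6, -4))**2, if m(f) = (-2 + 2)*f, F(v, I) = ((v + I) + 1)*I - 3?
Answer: 0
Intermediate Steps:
F(v, I) = -3 + I*(1 + I + v) (F(v, I) = ((I + v) + 1)*I - 3 = (1 + I + v)*I - 3 = I*(1 + I + v) - 3 = -3 + I*(1 + I + v))
m(f) = 0 (m(f) = 0*f = 0)
m(F(6, -4))**2 = 0**2 = 0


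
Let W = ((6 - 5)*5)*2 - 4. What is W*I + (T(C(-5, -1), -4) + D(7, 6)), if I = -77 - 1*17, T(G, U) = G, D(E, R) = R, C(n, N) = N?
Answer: -559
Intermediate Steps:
I = -94 (I = -77 - 17 = -94)
W = 6 (W = (1*5)*2 - 4 = 5*2 - 4 = 10 - 4 = 6)
W*I + (T(C(-5, -1), -4) + D(7, 6)) = 6*(-94) + (-1 + 6) = -564 + 5 = -559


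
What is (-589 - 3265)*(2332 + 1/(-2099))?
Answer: -18864817418/2099 ≈ -8.9875e+6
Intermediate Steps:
(-589 - 3265)*(2332 + 1/(-2099)) = -3854*(2332 - 1/2099) = -3854*4894867/2099 = -18864817418/2099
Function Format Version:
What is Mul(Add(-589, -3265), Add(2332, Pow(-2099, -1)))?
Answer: Rational(-18864817418, 2099) ≈ -8.9875e+6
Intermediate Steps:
Mul(Add(-589, -3265), Add(2332, Pow(-2099, -1))) = Mul(-3854, Add(2332, Rational(-1, 2099))) = Mul(-3854, Rational(4894867, 2099)) = Rational(-18864817418, 2099)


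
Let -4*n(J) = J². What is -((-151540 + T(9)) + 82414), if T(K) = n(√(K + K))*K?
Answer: 138333/2 ≈ 69167.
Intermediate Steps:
n(J) = -J²/4
T(K) = -K²/2 (T(K) = (-K/2)*K = -K²/2)
-((-151540 + T(9)) + 82414) = -((-151540 - ½*9²) + 82414) = -((-151540 - ½*81) + 82414) = -((-151540 - 81/2) + 82414) = -(-303161/2 + 82414) = -1*(-138333/2) = 138333/2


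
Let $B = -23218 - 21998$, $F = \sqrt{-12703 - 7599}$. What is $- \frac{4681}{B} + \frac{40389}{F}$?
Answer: $\frac{4681}{45216} - \frac{40389 i \sqrt{20302}}{20302} \approx 0.10353 - 283.46 i$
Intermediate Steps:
$F = i \sqrt{20302}$ ($F = \sqrt{-20302} = i \sqrt{20302} \approx 142.49 i$)
$B = -45216$ ($B = -23218 - 21998 = -45216$)
$- \frac{4681}{B} + \frac{40389}{F} = - \frac{4681}{-45216} + \frac{40389}{i \sqrt{20302}} = \left(-4681\right) \left(- \frac{1}{45216}\right) + 40389 \left(- \frac{i \sqrt{20302}}{20302}\right) = \frac{4681}{45216} - \frac{40389 i \sqrt{20302}}{20302}$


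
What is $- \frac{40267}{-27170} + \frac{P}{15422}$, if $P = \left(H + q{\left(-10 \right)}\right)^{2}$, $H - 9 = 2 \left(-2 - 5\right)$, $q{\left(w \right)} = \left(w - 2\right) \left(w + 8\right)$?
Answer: $\frac{14336501}{9523085} \approx 1.5054$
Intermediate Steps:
$q{\left(w \right)} = \left(-2 + w\right) \left(8 + w\right)$
$H = -5$ ($H = 9 + 2 \left(-2 - 5\right) = 9 + 2 \left(-7\right) = 9 - 14 = -5$)
$P = 361$ ($P = \left(-5 + \left(-16 + \left(-10\right)^{2} + 6 \left(-10\right)\right)\right)^{2} = \left(-5 - -24\right)^{2} = \left(-5 + 24\right)^{2} = 19^{2} = 361$)
$- \frac{40267}{-27170} + \frac{P}{15422} = - \frac{40267}{-27170} + \frac{361}{15422} = \left(-40267\right) \left(- \frac{1}{27170}\right) + 361 \cdot \frac{1}{15422} = \frac{40267}{27170} + \frac{361}{15422} = \frac{14336501}{9523085}$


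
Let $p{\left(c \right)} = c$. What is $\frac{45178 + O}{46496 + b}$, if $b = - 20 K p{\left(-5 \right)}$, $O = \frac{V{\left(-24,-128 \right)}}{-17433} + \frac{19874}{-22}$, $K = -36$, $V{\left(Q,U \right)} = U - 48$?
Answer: $\frac{8490239029}{8225865648} \approx 1.0321$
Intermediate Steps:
$V{\left(Q,U \right)} = -48 + U$
$O = - \frac{173229785}{191763}$ ($O = \frac{-48 - 128}{-17433} + \frac{19874}{-22} = \left(-176\right) \left(- \frac{1}{17433}\right) + 19874 \left(- \frac{1}{22}\right) = \frac{176}{17433} - \frac{9937}{11} = - \frac{173229785}{191763} \approx -903.35$)
$b = -3600$ ($b = \left(-20\right) \left(-36\right) \left(-5\right) = 720 \left(-5\right) = -3600$)
$\frac{45178 + O}{46496 + b} = \frac{45178 - \frac{173229785}{191763}}{46496 - 3600} = \frac{8490239029}{191763 \cdot 42896} = \frac{8490239029}{191763} \cdot \frac{1}{42896} = \frac{8490239029}{8225865648}$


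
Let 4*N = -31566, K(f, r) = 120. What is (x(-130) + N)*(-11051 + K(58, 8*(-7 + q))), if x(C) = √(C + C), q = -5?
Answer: 172523973/2 - 21862*I*√65 ≈ 8.6262e+7 - 1.7626e+5*I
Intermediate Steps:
x(C) = √2*√C (x(C) = √(2*C) = √2*√C)
N = -15783/2 (N = (¼)*(-31566) = -15783/2 ≈ -7891.5)
(x(-130) + N)*(-11051 + K(58, 8*(-7 + q))) = (√2*√(-130) - 15783/2)*(-11051 + 120) = (√2*(I*√130) - 15783/2)*(-10931) = (2*I*√65 - 15783/2)*(-10931) = (-15783/2 + 2*I*√65)*(-10931) = 172523973/2 - 21862*I*√65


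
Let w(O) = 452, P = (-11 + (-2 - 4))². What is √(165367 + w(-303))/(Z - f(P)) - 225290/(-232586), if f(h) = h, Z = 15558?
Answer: 112645/116293 + √165819/15269 ≈ 0.99530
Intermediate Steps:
P = 289 (P = (-11 - 6)² = (-17)² = 289)
√(165367 + w(-303))/(Z - f(P)) - 225290/(-232586) = √(165367 + 452)/(15558 - 1*289) - 225290/(-232586) = √165819/(15558 - 289) - 225290*(-1/232586) = √165819/15269 + 112645/116293 = 112645/116293 + √165819/15269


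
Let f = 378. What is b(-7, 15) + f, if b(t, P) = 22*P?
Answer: 708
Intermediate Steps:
b(-7, 15) + f = 22*15 + 378 = 330 + 378 = 708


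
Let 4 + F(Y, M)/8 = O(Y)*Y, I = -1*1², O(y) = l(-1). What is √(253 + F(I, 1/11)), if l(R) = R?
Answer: √229 ≈ 15.133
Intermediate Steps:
O(y) = -1
I = -1 (I = -1*1 = -1)
F(Y, M) = -32 - 8*Y (F(Y, M) = -32 + 8*(-Y) = -32 - 8*Y)
√(253 + F(I, 1/11)) = √(253 + (-32 - 8*(-1))) = √(253 + (-32 + 8)) = √(253 - 24) = √229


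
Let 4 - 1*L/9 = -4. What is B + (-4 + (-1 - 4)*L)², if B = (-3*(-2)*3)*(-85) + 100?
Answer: 131066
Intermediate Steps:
L = 72 (L = 36 - 9*(-4) = 36 + 36 = 72)
B = -1430 (B = (6*3)*(-85) + 100 = 18*(-85) + 100 = -1530 + 100 = -1430)
B + (-4 + (-1 - 4)*L)² = -1430 + (-4 + (-1 - 4)*72)² = -1430 + (-4 - 5*72)² = -1430 + (-4 - 360)² = -1430 + (-364)² = -1430 + 132496 = 131066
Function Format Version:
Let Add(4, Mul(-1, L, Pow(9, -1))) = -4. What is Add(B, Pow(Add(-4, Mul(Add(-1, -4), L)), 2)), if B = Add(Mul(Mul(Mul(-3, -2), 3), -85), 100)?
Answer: 131066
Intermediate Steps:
L = 72 (L = Add(36, Mul(-9, -4)) = Add(36, 36) = 72)
B = -1430 (B = Add(Mul(Mul(6, 3), -85), 100) = Add(Mul(18, -85), 100) = Add(-1530, 100) = -1430)
Add(B, Pow(Add(-4, Mul(Add(-1, -4), L)), 2)) = Add(-1430, Pow(Add(-4, Mul(Add(-1, -4), 72)), 2)) = Add(-1430, Pow(Add(-4, Mul(-5, 72)), 2)) = Add(-1430, Pow(Add(-4, -360), 2)) = Add(-1430, Pow(-364, 2)) = Add(-1430, 132496) = 131066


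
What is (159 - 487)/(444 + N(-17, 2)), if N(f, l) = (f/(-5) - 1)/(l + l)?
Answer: -1640/2223 ≈ -0.73774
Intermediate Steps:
N(f, l) = (-1 - f/5)/(2*l) (N(f, l) = (f*(-⅕) - 1)/((2*l)) = (-f/5 - 1)*(1/(2*l)) = (-1 - f/5)*(1/(2*l)) = (-1 - f/5)/(2*l))
(159 - 487)/(444 + N(-17, 2)) = (159 - 487)/(444 + (⅒)*(-5 - 1*(-17))/2) = -328/(444 + (⅒)*(½)*(-5 + 17)) = -328/(444 + (⅒)*(½)*12) = -328/(444 + ⅗) = -328/2223/5 = -328*5/2223 = -1640/2223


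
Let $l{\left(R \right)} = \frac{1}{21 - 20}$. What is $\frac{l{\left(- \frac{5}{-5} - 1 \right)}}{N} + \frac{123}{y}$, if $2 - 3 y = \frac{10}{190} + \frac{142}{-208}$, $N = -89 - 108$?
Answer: $\frac{143636171}{1023809} \approx 140.3$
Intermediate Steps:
$N = -197$
$l{\left(R \right)} = 1$ ($l{\left(R \right)} = 1^{-1} = 1$)
$y = \frac{5197}{5928}$ ($y = \frac{2}{3} - \frac{\frac{10}{190} + \frac{142}{-208}}{3} = \frac{2}{3} - \frac{10 \cdot \frac{1}{190} + 142 \left(- \frac{1}{208}\right)}{3} = \frac{2}{3} - \frac{\frac{1}{19} - \frac{71}{104}}{3} = \frac{2}{3} - - \frac{415}{1976} = \frac{2}{3} + \frac{415}{1976} = \frac{5197}{5928} \approx 0.87669$)
$\frac{l{\left(- \frac{5}{-5} - 1 \right)}}{N} + \frac{123}{y} = 1 \frac{1}{-197} + \frac{123}{\frac{5197}{5928}} = 1 \left(- \frac{1}{197}\right) + 123 \cdot \frac{5928}{5197} = - \frac{1}{197} + \frac{729144}{5197} = \frac{143636171}{1023809}$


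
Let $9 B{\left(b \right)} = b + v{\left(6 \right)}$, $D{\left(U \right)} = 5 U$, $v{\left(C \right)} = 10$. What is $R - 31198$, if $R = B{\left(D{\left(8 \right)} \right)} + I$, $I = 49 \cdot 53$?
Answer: $- \frac{257359}{9} \approx -28595.0$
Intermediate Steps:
$B{\left(b \right)} = \frac{10}{9} + \frac{b}{9}$ ($B{\left(b \right)} = \frac{b + 10}{9} = \frac{10 + b}{9} = \frac{10}{9} + \frac{b}{9}$)
$I = 2597$
$R = \frac{23423}{9}$ ($R = \left(\frac{10}{9} + \frac{5 \cdot 8}{9}\right) + 2597 = \left(\frac{10}{9} + \frac{1}{9} \cdot 40\right) + 2597 = \left(\frac{10}{9} + \frac{40}{9}\right) + 2597 = \frac{50}{9} + 2597 = \frac{23423}{9} \approx 2602.6$)
$R - 31198 = \frac{23423}{9} - 31198 = - \frac{257359}{9}$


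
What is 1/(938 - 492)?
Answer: 1/446 ≈ 0.0022422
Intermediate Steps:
1/(938 - 492) = 1/446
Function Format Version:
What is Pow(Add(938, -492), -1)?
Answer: Rational(1, 446) ≈ 0.0022422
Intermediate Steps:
Pow(Add(938, -492), -1) = Pow(446, -1) = Rational(1, 446)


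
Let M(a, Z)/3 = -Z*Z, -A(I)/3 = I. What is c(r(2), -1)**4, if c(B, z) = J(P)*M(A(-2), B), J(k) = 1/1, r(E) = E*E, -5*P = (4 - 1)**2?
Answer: 5308416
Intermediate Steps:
A(I) = -3*I
M(a, Z) = -3*Z**2 (M(a, Z) = 3*(-Z*Z) = 3*(-Z**2) = -3*Z**2)
P = -9/5 (P = -(4 - 1)**2/5 = -1/5*3**2 = -1/5*9 = -9/5 ≈ -1.8000)
r(E) = E**2
J(k) = 1
c(B, z) = -3*B**2 (c(B, z) = 1*(-3*B**2) = -3*B**2)
c(r(2), -1)**4 = (-3*(2**2)**2)**4 = (-3*4**2)**4 = (-3*16)**4 = (-48)**4 = 5308416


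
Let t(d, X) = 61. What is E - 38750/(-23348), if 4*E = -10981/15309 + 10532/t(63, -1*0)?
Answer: 973401909589/21803506452 ≈ 44.644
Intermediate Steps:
E = 160564547/3735396 (E = (-10981/15309 + 10532/61)/4 = (¼)*(160564547/933849) = 160564547/3735396 ≈ 42.985)
E - 38750/(-23348) = 160564547/3735396 - 38750/(-23348) = 160564547/3735396 - 38750*(-1)/23348 = 160564547/3735396 - 1*(-19375/11674) = 160564547/3735396 + 19375/11674 = 973401909589/21803506452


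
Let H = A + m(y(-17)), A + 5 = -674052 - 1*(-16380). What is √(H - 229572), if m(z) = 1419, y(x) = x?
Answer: I*√885830 ≈ 941.19*I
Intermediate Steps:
A = -657677 (A = -5 + (-674052 - 1*(-16380)) = -5 + (-674052 + 16380) = -5 - 657672 = -657677)
H = -656258 (H = -657677 + 1419 = -656258)
√(H - 229572) = √(-656258 - 229572) = √(-885830) = I*√885830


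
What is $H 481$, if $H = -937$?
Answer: $-450697$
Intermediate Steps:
$H 481 = \left(-937\right) 481 = -450697$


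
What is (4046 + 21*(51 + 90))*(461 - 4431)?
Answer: -27817790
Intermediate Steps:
(4046 + 21*(51 + 90))*(461 - 4431) = (4046 + 21*141)*(-3970) = (4046 + 2961)*(-3970) = 7007*(-3970) = -27817790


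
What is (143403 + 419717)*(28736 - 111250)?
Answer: -46465283680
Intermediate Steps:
(143403 + 419717)*(28736 - 111250) = 563120*(-82514) = -46465283680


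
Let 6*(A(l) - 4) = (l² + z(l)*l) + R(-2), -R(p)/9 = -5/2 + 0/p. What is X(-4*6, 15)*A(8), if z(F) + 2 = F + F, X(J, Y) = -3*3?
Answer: -1335/4 ≈ -333.75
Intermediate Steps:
X(J, Y) = -9
R(p) = 45/2 (R(p) = -9*(-5/2 + 0/p) = -9*(-5*½ + 0) = -9*(-5/2 + 0) = -9*(-5/2) = 45/2)
z(F) = -2 + 2*F (z(F) = -2 + (F + F) = -2 + 2*F)
A(l) = 31/4 + l²/6 + l*(-2 + 2*l)/6 (A(l) = 4 + ((l² + (-2 + 2*l)*l) + 45/2)/6 = 4 + ((l² + l*(-2 + 2*l)) + 45/2)/6 = 4 + (45/2 + l² + l*(-2 + 2*l))/6 = 4 + (15/4 + l²/6 + l*(-2 + 2*l)/6) = 31/4 + l²/6 + l*(-2 + 2*l)/6)
X(-4*6, 15)*A(8) = -9*(31/4 + (½)*8² - ⅓*8) = -9*(31/4 + (½)*64 - 8/3) = -9*(31/4 + 32 - 8/3) = -9*445/12 = -1335/4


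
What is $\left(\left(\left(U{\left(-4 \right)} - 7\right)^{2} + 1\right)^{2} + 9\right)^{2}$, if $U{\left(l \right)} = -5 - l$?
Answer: $17926756$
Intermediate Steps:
$\left(\left(\left(U{\left(-4 \right)} - 7\right)^{2} + 1\right)^{2} + 9\right)^{2} = \left(\left(\left(\left(-5 - -4\right) - 7\right)^{2} + 1\right)^{2} + 9\right)^{2} = \left(\left(\left(\left(-5 + 4\right) - 7\right)^{2} + 1\right)^{2} + 9\right)^{2} = \left(\left(\left(-1 - 7\right)^{2} + 1\right)^{2} + 9\right)^{2} = \left(\left(\left(-8\right)^{2} + 1\right)^{2} + 9\right)^{2} = \left(\left(64 + 1\right)^{2} + 9\right)^{2} = \left(65^{2} + 9\right)^{2} = \left(4225 + 9\right)^{2} = 4234^{2} = 17926756$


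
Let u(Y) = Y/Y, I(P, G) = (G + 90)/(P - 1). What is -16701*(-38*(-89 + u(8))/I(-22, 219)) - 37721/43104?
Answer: 18455797173553/4439712 ≈ 4.1570e+6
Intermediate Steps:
I(P, G) = (90 + G)/(-1 + P)
u(Y) = 1
-16701*(-38*(-89 + u(8))/I(-22, 219)) - 37721/43104 = -16701*(-38*(-1 - 22)*(-89 + 1)/(90 + 219)) - 37721/43104 = -16701/((309/(-23))/((-38*(-88)))) - 37721*1/43104 = -16701/(-1/23*309/3344) - 37721/43104 = -16701/((-309/23*1/3344)) - 37721/43104 = -16701/(-309/76912) - 37721/43104 = -16701*(-76912/309) - 37721/43104 = 428169104/103 - 37721/43104 = 18455797173553/4439712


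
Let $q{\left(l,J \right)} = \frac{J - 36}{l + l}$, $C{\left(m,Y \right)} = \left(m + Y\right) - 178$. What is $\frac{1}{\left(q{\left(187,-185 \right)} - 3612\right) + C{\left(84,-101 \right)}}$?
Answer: $- \frac{22}{83767} \approx -0.00026263$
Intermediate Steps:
$C{\left(m,Y \right)} = -178 + Y + m$ ($C{\left(m,Y \right)} = \left(Y + m\right) - 178 = -178 + Y + m$)
$q{\left(l,J \right)} = \frac{-36 + J}{2 l}$
$\frac{1}{\left(q{\left(187,-185 \right)} - 3612\right) + C{\left(84,-101 \right)}} = \frac{1}{\left(\frac{-36 - 185}{2 \cdot 187} - 3612\right) - 195} = \frac{1}{\left(\frac{1}{2} \cdot \frac{1}{187} \left(-221\right) - 3612\right) - 195} = \frac{1}{\left(- \frac{13}{22} - 3612\right) - 195} = \frac{1}{- \frac{79477}{22} - 195} = \frac{1}{- \frac{83767}{22}} = - \frac{22}{83767}$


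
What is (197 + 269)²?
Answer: 217156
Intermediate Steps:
(197 + 269)² = 466² = 217156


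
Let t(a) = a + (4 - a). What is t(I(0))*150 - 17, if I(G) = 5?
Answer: 583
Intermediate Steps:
t(a) = 4
t(I(0))*150 - 17 = 4*150 - 17 = 600 - 17 = 583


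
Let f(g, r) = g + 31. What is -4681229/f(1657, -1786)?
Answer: -4681229/1688 ≈ -2773.2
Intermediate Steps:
f(g, r) = 31 + g
-4681229/f(1657, -1786) = -4681229/(31 + 1657) = -4681229/1688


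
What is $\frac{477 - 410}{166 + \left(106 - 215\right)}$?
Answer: $\frac{67}{57} \approx 1.1754$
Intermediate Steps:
$\frac{477 - 410}{166 + \left(106 - 215\right)} = \frac{67}{166 + \left(106 - 215\right)} = \frac{67}{166 - 109} = \frac{67}{57}$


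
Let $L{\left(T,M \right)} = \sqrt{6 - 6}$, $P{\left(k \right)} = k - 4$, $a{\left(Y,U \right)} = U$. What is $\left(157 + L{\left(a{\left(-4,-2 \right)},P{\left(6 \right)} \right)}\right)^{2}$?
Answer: $24649$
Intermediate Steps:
$P{\left(k \right)} = -4 + k$ ($P{\left(k \right)} = k - 4 = -4 + k$)
$L{\left(T,M \right)} = 0$ ($L{\left(T,M \right)} = \sqrt{0} = 0$)
$\left(157 + L{\left(a{\left(-4,-2 \right)},P{\left(6 \right)} \right)}\right)^{2} = \left(157 + 0\right)^{2} = 157^{2} = 24649$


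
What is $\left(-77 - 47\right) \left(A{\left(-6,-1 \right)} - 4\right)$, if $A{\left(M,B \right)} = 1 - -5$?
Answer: $-248$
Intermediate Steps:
$A{\left(M,B \right)} = 6$ ($A{\left(M,B \right)} = 1 + 5 = 6$)
$\left(-77 - 47\right) \left(A{\left(-6,-1 \right)} - 4\right) = \left(-77 - 47\right) \left(6 - 4\right) = \left(-77 - 47\right) 2 = \left(-124\right) 2 = -248$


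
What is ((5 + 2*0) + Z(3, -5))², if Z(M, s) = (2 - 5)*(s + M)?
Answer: 121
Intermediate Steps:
Z(M, s) = -3*M - 3*s (Z(M, s) = -3*(M + s) = -3*M - 3*s)
((5 + 2*0) + Z(3, -5))² = ((5 + 2*0) + (-3*3 - 3*(-5)))² = ((5 + 0) + (-9 + 15))² = (5 + 6)² = 11² = 121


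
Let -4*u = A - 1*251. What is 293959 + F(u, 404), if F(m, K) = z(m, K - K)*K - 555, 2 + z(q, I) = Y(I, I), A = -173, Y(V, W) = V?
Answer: 292596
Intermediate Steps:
u = 106 (u = -(-173 - 1*251)/4 = -(-173 - 251)/4 = -1/4*(-424) = 106)
z(q, I) = -2 + I
F(m, K) = -555 - 2*K (F(m, K) = (-2 + (K - K))*K - 555 = (-2 + 0)*K - 555 = -2*K - 555 = -555 - 2*K)
293959 + F(u, 404) = 293959 + (-555 - 2*404) = 293959 + (-555 - 808) = 293959 - 1363 = 292596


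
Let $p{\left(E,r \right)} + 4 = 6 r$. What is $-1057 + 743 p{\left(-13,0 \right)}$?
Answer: $-4029$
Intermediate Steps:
$p{\left(E,r \right)} = -4 + 6 r$
$-1057 + 743 p{\left(-13,0 \right)} = -1057 + 743 \left(-4 + 6 \cdot 0\right) = -1057 + 743 \left(-4 + 0\right) = -1057 + 743 \left(-4\right) = -1057 - 2972 = -4029$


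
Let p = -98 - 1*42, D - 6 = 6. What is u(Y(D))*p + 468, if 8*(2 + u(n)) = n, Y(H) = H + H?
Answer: 328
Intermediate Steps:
D = 12 (D = 6 + 6 = 12)
Y(H) = 2*H
p = -140 (p = -98 - 42 = -140)
u(n) = -2 + n/8
u(Y(D))*p + 468 = (-2 + (2*12)/8)*(-140) + 468 = (-2 + (1/8)*24)*(-140) + 468 = (-2 + 3)*(-140) + 468 = 1*(-140) + 468 = -140 + 468 = 328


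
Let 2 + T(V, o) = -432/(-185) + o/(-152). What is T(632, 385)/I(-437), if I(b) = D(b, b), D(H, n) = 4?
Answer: -61801/112480 ≈ -0.54944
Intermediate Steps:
I(b) = 4
T(V, o) = 62/185 - o/152 (T(V, o) = -2 + (-432/(-185) + o/(-152)) = -2 + (-432*(-1/185) + o*(-1/152)) = -2 + (432/185 - o/152) = 62/185 - o/152)
T(632, 385)/I(-437) = (62/185 - 1/152*385)/4 = (62/185 - 385/152)*(¼) = -61801/28120*¼ = -61801/112480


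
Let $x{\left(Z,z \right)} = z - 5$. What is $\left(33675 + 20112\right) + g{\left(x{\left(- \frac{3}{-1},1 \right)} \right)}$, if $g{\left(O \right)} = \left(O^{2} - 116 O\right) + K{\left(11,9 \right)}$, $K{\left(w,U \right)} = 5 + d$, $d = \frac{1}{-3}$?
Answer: $\frac{162815}{3} \approx 54272.0$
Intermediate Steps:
$d = - \frac{1}{3} \approx -0.33333$
$K{\left(w,U \right)} = \frac{14}{3}$ ($K{\left(w,U \right)} = 5 - \frac{1}{3} = \frac{14}{3}$)
$x{\left(Z,z \right)} = -5 + z$
$g{\left(O \right)} = \frac{14}{3} + O^{2} - 116 O$ ($g{\left(O \right)} = \left(O^{2} - 116 O\right) + \frac{14}{3} = \frac{14}{3} + O^{2} - 116 O$)
$\left(33675 + 20112\right) + g{\left(x{\left(- \frac{3}{-1},1 \right)} \right)} = \left(33675 + 20112\right) + \left(\frac{14}{3} + \left(-5 + 1\right)^{2} - 116 \left(-5 + 1\right)\right) = 53787 + \left(\frac{14}{3} + \left(-4\right)^{2} - -464\right) = 53787 + \left(\frac{14}{3} + 16 + 464\right) = 53787 + \frac{1454}{3} = \frac{162815}{3}$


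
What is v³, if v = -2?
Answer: -8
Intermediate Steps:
v³ = (-2)³ = -8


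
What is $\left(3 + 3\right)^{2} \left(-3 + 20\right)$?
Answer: $612$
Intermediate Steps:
$\left(3 + 3\right)^{2} \left(-3 + 20\right) = 6^{2} \cdot 17 = 36 \cdot 17 = 612$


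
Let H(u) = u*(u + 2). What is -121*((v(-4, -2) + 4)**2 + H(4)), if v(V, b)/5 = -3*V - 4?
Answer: -237160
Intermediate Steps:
H(u) = u*(2 + u)
v(V, b) = -20 - 15*V (v(V, b) = 5*(-3*V - 4) = 5*(-4 - 3*V) = -20 - 15*V)
-121*((v(-4, -2) + 4)**2 + H(4)) = -121*(((-20 - 15*(-4)) + 4)**2 + 4*(2 + 4)) = -121*(((-20 + 60) + 4)**2 + 4*6) = -121*((40 + 4)**2 + 24) = -121*(44**2 + 24) = -121*(1936 + 24) = -121*1960 = -237160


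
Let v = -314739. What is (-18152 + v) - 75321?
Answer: -408212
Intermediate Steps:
(-18152 + v) - 75321 = (-18152 - 314739) - 75321 = -332891 - 75321 = -408212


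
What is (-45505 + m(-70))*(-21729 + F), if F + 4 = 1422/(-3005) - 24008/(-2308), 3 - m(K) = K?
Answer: 1711210236210648/1733885 ≈ 9.8692e+8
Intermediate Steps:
m(K) = 3 - K
F = 10279976/1733885 (F = -4 + (1422/(-3005) - 24008/(-2308)) = -4 + (1422*(-1/3005) - 24008*(-1/2308)) = -4 + (-1422/3005 + 6002/577) = -4 + 17215516/1733885 = 10279976/1733885 ≈ 5.9289)
(-45505 + m(-70))*(-21729 + F) = (-45505 + (3 - 1*(-70)))*(-21729 + 10279976/1733885) = (-45505 + (3 + 70))*(-37665307189/1733885) = (-45505 + 73)*(-37665307189/1733885) = -45432*(-37665307189/1733885) = 1711210236210648/1733885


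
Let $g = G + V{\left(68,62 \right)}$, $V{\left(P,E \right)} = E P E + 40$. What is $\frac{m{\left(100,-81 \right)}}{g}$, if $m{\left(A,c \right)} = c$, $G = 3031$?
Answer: $- \frac{81}{264463} \approx -0.00030628$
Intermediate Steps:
$V{\left(P,E \right)} = 40 + P E^{2}$ ($V{\left(P,E \right)} = P E^{2} + 40 = 40 + P E^{2}$)
$g = 264463$ ($g = 3031 + \left(40 + 68 \cdot 62^{2}\right) = 3031 + \left(40 + 68 \cdot 3844\right) = 3031 + \left(40 + 261392\right) = 3031 + 261432 = 264463$)
$\frac{m{\left(100,-81 \right)}}{g} = - \frac{81}{264463}$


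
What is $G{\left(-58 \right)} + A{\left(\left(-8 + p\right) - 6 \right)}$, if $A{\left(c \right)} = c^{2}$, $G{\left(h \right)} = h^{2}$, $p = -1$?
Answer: $3589$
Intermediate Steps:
$G{\left(-58 \right)} + A{\left(\left(-8 + p\right) - 6 \right)} = \left(-58\right)^{2} + \left(\left(-8 - 1\right) - 6\right)^{2} = 3364 + \left(-9 - 6\right)^{2} = 3364 + \left(-15\right)^{2} = 3364 + 225 = 3589$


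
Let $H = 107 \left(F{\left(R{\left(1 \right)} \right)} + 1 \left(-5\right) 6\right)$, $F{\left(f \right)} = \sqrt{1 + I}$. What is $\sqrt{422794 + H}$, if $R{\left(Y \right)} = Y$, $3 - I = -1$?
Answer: $\sqrt{419584 + 107 \sqrt{5}} \approx 647.94$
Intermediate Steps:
$I = 4$ ($I = 3 - -1 = 3 + 1 = 4$)
$F{\left(f \right)} = \sqrt{5}$ ($F{\left(f \right)} = \sqrt{1 + 4} = \sqrt{5}$)
$H = -3210 + 107 \sqrt{5}$ ($H = 107 \left(\sqrt{5} + 1 \left(-5\right) 6\right) = 107 \left(\sqrt{5} - 30\right) = 107 \left(-30 + \sqrt{5}\right) = -3210 + 107 \sqrt{5} \approx -2970.7$)
$\sqrt{422794 + H} = \sqrt{422794 - \left(3210 - 107 \sqrt{5}\right)} = \sqrt{419584 + 107 \sqrt{5}}$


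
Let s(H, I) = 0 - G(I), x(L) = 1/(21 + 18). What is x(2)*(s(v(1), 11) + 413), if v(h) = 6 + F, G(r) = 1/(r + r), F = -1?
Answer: 9085/858 ≈ 10.589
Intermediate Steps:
G(r) = 1/(2*r)
v(h) = 5 (v(h) = 6 - 1 = 5)
x(L) = 1/39
s(H, I) = -1/(2*I) (s(H, I) = 0 - 1/(2*I) = -1/(2*I))
x(2)*(s(v(1), 11) + 413) = (-½/11 + 413)/39 = (-½*1/11 + 413)/39 = (-1/22 + 413)/39 = (1/39)*(9085/22) = 9085/858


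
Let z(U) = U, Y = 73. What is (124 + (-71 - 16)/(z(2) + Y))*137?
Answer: 420727/25 ≈ 16829.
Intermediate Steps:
(124 + (-71 - 16)/(z(2) + Y))*137 = (124 + (-71 - 16)/(2 + 73))*137 = (124 - 87/75)*137 = (124 - 87*1/75)*137 = (124 - 29/25)*137 = (3071/25)*137 = 420727/25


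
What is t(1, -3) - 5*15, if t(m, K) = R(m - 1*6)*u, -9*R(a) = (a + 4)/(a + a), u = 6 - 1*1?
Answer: -1351/18 ≈ -75.056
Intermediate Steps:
u = 5 (u = 6 - 1 = 5)
R(a) = -(4 + a)/(18*a) (R(a) = -(a + 4)/(9*(a + a)) = -(4 + a)/(9*(2*a)) = -(4 + a)*1/(2*a)/9 = -(4 + a)/(18*a))
t(m, K) = 5*(2 - m)/(18*(-6 + m)) (t(m, K) = ((-4 - (m - 1*6))/(18*(m - 1*6)))*5 = ((-4 - (m - 6))/(18*(m - 6)))*5 = ((-4 - (-6 + m))/(18*(-6 + m)))*5 = ((-4 + (6 - m))/(18*(-6 + m)))*5 = ((2 - m)/(18*(-6 + m)))*5 = 5*(2 - m)/(18*(-6 + m)))
t(1, -3) - 5*15 = 5*(2 - 1*1)/(18*(-6 + 1)) - 5*15 = (5/18)*(2 - 1)/(-5) - 75 = (5/18)*(-⅕)*1 - 75 = -1/18 - 75 = -1351/18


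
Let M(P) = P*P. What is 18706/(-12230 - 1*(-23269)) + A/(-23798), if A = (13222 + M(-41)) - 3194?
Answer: 315909737/262706122 ≈ 1.2025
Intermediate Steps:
M(P) = P²
A = 11709 (A = (13222 + (-41)²) - 3194 = (13222 + 1681) - 3194 = 14903 - 3194 = 11709)
18706/(-12230 - 1*(-23269)) + A/(-23798) = 18706/(-12230 - 1*(-23269)) + 11709/(-23798) = 18706/(-12230 + 23269) + 11709*(-1/23798) = 18706/11039 - 11709/23798 = 315909737/262706122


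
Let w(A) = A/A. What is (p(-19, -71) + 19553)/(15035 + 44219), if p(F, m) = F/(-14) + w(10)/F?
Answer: 5201445/15761564 ≈ 0.33001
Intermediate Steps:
w(A) = 1
p(F, m) = 1/F - F/14 (p(F, m) = F/(-14) + 1/F = F*(-1/14) + 1/F = -F/14 + 1/F = 1/F - F/14)
(p(-19, -71) + 19553)/(15035 + 44219) = ((1/(-19) - 1/14*(-19)) + 19553)/(15035 + 44219) = ((-1/19 + 19/14) + 19553)/59254 = (347/266 + 19553)*(1/59254) = (5201445/266)*(1/59254) = 5201445/15761564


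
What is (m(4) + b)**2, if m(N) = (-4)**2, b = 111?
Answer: 16129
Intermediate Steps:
m(N) = 16
(m(4) + b)**2 = (16 + 111)**2 = 127**2 = 16129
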